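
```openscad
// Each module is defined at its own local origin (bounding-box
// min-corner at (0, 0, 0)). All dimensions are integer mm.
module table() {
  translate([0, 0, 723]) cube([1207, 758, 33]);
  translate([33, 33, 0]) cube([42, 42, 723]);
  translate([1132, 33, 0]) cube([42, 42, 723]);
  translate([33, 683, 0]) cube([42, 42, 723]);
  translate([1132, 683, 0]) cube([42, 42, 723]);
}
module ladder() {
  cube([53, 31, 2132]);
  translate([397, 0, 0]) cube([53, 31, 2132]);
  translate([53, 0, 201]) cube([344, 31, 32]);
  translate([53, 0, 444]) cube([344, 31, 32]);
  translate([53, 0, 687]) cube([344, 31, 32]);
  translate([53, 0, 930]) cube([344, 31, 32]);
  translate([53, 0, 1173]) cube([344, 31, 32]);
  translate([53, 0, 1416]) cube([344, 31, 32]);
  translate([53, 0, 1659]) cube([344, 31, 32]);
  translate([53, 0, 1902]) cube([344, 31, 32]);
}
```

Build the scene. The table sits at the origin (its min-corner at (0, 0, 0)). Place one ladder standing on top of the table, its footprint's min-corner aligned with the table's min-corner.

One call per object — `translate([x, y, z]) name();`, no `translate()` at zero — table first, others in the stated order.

table();
translate([0, 0, 756]) ladder();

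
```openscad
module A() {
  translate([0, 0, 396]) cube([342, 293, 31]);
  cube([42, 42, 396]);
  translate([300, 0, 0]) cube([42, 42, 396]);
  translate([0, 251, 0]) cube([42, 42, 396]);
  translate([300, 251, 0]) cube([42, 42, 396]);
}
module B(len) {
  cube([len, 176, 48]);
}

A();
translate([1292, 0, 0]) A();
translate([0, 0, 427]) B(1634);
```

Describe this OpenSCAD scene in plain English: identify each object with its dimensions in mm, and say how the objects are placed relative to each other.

A is a four-legged stool. The seat is 342×293 mm, 31 mm thick, top at z = 427 mm. It stands on four square legs, each 42×42 mm in cross-section, from z = 0 to the seat underside, each flush with a corner of the seat.

B is a rectangular beam 1634 mm long (x), 176 mm deep (y), 48 mm thick (z).

The beam spans the tops of two stools placed 950 mm apart, resting at z = 427 mm.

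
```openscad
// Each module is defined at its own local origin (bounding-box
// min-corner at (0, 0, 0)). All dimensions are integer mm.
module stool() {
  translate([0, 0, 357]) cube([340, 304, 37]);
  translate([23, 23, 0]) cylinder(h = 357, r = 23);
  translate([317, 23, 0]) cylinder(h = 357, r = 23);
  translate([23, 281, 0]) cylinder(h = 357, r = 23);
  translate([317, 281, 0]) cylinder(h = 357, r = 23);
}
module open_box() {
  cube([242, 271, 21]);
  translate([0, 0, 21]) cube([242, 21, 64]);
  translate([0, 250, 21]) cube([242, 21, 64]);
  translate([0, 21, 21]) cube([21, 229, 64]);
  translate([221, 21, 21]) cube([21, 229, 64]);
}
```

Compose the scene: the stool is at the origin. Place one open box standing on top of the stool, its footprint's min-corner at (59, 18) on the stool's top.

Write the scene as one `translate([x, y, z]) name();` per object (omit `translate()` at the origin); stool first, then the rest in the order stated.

stool();
translate([59, 18, 394]) open_box();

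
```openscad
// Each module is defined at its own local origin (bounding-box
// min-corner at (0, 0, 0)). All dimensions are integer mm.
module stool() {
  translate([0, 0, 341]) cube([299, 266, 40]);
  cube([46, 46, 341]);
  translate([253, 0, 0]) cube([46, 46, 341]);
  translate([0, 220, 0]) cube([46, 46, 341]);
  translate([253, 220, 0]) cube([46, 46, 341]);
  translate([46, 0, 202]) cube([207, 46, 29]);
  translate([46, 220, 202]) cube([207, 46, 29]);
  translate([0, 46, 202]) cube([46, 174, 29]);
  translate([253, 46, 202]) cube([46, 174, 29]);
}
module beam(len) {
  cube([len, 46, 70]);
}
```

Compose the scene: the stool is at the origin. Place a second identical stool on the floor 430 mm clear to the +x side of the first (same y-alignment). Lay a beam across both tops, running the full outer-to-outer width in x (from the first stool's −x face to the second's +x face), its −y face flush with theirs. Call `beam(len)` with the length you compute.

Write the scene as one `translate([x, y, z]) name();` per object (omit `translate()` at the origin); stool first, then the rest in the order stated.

stool();
translate([729, 0, 0]) stool();
translate([0, 0, 381]) beam(1028);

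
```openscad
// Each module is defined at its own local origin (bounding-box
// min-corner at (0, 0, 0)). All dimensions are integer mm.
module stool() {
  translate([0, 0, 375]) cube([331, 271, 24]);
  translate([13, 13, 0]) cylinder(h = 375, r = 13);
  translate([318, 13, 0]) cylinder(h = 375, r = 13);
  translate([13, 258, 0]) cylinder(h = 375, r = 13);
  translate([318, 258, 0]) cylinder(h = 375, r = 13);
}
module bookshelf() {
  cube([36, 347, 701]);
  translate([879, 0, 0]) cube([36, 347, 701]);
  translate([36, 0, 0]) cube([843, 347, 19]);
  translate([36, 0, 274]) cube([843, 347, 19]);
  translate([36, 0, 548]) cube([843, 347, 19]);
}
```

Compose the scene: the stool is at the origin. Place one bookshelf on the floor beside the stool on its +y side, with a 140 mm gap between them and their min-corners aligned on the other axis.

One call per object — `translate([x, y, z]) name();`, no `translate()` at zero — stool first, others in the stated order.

stool();
translate([0, 411, 0]) bookshelf();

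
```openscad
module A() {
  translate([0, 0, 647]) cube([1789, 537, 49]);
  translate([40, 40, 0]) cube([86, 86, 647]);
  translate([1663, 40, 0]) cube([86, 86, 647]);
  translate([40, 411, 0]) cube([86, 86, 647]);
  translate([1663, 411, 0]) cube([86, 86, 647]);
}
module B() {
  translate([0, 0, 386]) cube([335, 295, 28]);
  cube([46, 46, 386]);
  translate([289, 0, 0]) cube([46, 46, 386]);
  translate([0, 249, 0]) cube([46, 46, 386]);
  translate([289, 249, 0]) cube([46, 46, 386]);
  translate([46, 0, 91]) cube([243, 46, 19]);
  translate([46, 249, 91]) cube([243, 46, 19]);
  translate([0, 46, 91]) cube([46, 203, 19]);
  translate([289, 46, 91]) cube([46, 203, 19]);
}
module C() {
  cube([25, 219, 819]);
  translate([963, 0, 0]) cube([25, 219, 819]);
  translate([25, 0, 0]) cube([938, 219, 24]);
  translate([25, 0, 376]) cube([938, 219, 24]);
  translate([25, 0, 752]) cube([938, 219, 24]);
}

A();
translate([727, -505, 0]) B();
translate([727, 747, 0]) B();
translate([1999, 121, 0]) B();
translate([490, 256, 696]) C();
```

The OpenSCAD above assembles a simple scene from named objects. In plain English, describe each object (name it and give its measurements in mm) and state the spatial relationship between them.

A is a table with a 1789×537 mm rectangular top, 49 mm thick, top surface at z = 696 mm, supported by four 86×86 mm square legs, each inset 40 mm from the nearest pair of top edges, running from the floor.

B is a four-legged stool. The seat is a 335×295×28 mm slab whose top surface is at z = 414 mm; four square legs, each 46×46 mm in cross-section, run from the floor (z = 0) to the underside of the seat, each flush with a corner of the seat. Four stretchers, 46 mm wide and 19 mm tall, connect adjacent legs with their undersides at z = 91 mm, each running between the inner faces of the legs it joins and aligned with the legs' outer faces on the other axis.

C is a bookshelf 988 mm wide overall, 219 mm deep and 819 mm tall. The two sides are 25 mm thick vertical panels. 3 horizontal shelves of 24 mm thickness span between the inner faces of the sides; the lowest shelf sits on the floor and shelves are stacked with a clear vertical gap of 352 mm between each pair.

Three stools sit around the table at the −y, +y, +x sides. The bookshelf is on top of the table.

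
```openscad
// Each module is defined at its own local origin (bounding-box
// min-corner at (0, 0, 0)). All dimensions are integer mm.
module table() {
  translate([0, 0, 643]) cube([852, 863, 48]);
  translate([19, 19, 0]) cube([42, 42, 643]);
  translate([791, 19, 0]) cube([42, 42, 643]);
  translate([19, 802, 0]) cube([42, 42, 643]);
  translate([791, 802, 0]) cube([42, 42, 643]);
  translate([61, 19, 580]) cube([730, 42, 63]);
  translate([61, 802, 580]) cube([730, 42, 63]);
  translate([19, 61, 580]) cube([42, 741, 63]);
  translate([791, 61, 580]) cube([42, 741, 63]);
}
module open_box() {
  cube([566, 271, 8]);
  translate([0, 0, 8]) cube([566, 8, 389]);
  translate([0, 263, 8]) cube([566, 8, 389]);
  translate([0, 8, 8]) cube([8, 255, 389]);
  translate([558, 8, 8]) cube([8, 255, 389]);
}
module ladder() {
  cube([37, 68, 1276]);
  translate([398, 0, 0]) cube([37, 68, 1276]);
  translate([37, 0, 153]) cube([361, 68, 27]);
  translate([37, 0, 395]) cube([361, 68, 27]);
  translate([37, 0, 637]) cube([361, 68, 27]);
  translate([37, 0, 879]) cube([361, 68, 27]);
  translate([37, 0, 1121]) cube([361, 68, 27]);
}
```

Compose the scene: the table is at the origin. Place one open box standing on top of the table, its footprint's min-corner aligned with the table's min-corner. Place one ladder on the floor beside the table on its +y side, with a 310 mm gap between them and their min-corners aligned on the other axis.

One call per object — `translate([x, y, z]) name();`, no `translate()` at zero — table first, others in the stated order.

table();
translate([0, 0, 691]) open_box();
translate([0, 1173, 0]) ladder();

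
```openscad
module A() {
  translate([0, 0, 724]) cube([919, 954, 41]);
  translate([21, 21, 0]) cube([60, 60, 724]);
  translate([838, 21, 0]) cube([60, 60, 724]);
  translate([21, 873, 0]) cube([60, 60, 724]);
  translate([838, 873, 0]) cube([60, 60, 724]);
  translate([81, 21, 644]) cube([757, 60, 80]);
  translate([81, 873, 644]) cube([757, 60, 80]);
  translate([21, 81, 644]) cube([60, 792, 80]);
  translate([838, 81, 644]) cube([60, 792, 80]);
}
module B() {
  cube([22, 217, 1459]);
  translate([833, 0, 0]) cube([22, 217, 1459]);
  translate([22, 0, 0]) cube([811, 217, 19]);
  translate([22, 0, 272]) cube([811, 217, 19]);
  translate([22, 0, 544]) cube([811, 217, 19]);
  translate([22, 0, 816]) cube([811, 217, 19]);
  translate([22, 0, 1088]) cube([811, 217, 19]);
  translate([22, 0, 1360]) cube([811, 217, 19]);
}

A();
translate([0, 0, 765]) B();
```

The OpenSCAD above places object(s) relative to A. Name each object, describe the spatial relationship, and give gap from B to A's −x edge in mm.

A is a table. B is a bookshelf. The bookshelf is on top of the table. The gap from the bookshelf to the table's −x edge is 0 mm.

The bookshelf's min-x is at 0; the table's min-x is 0; gap = 0 mm.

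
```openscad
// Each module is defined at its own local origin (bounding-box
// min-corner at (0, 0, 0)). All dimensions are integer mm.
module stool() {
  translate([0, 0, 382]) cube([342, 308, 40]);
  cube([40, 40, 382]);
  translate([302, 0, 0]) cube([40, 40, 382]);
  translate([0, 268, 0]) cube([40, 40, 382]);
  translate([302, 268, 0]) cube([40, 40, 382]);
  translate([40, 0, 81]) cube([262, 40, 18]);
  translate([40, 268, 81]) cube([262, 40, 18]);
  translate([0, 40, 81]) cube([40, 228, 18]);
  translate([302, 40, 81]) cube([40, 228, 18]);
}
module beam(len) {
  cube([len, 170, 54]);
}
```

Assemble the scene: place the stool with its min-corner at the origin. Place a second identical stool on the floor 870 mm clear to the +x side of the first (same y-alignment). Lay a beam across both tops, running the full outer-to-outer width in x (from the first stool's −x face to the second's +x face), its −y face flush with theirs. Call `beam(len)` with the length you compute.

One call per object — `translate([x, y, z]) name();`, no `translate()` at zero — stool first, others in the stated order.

stool();
translate([1212, 0, 0]) stool();
translate([0, 0, 422]) beam(1554);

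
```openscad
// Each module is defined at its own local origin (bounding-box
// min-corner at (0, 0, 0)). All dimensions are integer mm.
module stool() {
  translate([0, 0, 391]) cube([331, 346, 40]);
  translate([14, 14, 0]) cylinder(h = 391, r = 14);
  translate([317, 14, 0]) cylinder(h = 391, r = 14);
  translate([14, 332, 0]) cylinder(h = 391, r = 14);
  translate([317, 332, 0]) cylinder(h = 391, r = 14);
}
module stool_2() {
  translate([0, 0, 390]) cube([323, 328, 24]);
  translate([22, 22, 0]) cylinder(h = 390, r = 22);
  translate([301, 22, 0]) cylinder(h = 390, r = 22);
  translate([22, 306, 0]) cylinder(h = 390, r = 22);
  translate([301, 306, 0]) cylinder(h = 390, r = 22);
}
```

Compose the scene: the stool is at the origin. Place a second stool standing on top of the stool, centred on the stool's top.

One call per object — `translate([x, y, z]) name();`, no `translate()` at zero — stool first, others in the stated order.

stool();
translate([4, 9, 431]) stool_2();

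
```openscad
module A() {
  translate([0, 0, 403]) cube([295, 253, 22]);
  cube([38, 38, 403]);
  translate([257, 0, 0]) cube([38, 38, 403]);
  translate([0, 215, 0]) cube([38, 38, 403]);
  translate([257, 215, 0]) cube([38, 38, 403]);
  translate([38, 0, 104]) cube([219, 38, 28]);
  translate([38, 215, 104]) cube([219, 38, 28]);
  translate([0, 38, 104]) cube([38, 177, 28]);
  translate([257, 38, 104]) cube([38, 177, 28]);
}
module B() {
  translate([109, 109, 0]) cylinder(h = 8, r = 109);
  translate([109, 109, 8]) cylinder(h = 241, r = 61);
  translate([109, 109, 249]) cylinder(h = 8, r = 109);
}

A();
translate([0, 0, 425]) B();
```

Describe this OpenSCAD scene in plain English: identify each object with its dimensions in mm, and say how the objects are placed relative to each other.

A is a four-legged stool. The seat is a 295×253×22 mm slab whose top surface is at z = 425 mm; four square legs, each 38×38 mm in cross-section, run from the floor (z = 0) to the underside of the seat, each flush with a corner of the seat. Four stretchers, 38 mm wide and 28 mm tall, connect adjacent legs with their undersides at z = 104 mm, each running between the inner faces of the legs it joins and aligned with the legs' outer faces on the other axis.

B is a spool: two coaxial disc flanges of radius 109 mm and thickness 8 mm, joined by a core cylinder of radius 61 mm and height 241 mm. The lower flange rests on z = 0 and the three cylinders share a vertical axis.

The spool is on top of the stool.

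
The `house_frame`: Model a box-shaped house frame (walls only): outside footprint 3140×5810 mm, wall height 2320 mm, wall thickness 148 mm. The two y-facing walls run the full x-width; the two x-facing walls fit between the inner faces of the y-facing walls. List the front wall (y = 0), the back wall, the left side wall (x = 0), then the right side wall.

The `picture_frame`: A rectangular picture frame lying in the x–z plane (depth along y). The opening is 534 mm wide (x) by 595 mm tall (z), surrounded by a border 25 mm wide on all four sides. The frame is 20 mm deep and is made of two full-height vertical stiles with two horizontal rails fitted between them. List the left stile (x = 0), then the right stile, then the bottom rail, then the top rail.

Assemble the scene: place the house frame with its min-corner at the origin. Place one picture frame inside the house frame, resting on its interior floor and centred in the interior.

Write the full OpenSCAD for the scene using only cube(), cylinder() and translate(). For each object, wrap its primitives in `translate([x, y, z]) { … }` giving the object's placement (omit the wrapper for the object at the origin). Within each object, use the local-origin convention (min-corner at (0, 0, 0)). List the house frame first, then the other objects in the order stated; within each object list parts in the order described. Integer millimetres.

cube([3140, 148, 2320]);
translate([0, 5662, 0]) cube([3140, 148, 2320]);
translate([0, 148, 0]) cube([148, 5514, 2320]);
translate([2992, 148, 0]) cube([148, 5514, 2320]);
translate([1278, 2895, 0]) {
  cube([25, 20, 645]);
  translate([559, 0, 0]) cube([25, 20, 645]);
  translate([25, 0, 0]) cube([534, 20, 25]);
  translate([25, 0, 620]) cube([534, 20, 25]);
}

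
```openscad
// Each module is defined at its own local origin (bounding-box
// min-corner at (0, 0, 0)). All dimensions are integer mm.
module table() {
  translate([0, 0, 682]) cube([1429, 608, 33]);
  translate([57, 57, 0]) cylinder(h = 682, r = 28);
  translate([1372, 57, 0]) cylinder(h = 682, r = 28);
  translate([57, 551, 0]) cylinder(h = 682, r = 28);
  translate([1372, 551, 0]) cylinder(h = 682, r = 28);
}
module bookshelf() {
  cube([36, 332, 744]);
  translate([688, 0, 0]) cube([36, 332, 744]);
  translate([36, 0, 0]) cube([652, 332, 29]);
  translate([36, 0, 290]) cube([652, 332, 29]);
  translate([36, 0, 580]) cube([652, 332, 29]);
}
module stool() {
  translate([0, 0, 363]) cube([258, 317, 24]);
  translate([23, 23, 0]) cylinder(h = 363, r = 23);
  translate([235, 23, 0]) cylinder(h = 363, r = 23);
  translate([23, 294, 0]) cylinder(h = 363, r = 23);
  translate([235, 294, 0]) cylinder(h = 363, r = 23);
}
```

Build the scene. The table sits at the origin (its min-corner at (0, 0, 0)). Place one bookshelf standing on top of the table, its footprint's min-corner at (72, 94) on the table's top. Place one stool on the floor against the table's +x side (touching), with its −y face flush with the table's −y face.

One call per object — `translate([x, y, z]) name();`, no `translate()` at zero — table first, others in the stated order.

table();
translate([72, 94, 715]) bookshelf();
translate([1429, 0, 0]) stool();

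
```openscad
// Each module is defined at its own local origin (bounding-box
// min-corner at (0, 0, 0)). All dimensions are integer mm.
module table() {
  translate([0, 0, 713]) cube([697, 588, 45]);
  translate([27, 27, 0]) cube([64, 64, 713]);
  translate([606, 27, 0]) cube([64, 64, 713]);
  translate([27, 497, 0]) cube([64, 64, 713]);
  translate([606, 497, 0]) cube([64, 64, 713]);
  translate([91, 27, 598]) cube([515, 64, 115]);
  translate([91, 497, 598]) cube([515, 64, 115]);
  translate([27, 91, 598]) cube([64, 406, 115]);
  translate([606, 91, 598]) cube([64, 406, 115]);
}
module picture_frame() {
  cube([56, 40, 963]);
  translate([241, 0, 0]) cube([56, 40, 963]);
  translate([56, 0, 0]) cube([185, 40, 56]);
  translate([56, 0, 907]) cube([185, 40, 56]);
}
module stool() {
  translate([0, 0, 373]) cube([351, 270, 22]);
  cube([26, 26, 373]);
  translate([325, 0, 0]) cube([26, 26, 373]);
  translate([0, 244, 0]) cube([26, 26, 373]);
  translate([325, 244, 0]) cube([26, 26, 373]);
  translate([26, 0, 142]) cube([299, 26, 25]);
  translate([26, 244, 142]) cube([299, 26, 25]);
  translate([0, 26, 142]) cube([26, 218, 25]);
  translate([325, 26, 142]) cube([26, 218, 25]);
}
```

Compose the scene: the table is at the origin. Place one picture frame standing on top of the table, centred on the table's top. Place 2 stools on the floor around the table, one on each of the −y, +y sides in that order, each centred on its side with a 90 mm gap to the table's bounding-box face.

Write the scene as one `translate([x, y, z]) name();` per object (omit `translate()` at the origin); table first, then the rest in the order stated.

table();
translate([200, 274, 758]) picture_frame();
translate([173, -360, 0]) stool();
translate([173, 678, 0]) stool();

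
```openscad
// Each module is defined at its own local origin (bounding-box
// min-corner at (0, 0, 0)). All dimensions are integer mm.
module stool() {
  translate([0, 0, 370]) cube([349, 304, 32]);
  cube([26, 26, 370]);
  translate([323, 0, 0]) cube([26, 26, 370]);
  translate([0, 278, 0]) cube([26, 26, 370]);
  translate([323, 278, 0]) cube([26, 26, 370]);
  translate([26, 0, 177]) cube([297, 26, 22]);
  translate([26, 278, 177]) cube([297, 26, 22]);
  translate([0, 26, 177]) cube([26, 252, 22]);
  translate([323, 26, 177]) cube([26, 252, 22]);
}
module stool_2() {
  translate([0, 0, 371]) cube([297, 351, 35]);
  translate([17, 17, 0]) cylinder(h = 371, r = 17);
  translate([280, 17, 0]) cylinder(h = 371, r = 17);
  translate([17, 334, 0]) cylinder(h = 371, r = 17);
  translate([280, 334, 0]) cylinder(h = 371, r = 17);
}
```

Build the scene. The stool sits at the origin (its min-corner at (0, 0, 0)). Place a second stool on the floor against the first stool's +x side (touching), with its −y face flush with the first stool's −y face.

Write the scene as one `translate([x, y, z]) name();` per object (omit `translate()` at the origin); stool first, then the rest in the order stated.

stool();
translate([349, 0, 0]) stool_2();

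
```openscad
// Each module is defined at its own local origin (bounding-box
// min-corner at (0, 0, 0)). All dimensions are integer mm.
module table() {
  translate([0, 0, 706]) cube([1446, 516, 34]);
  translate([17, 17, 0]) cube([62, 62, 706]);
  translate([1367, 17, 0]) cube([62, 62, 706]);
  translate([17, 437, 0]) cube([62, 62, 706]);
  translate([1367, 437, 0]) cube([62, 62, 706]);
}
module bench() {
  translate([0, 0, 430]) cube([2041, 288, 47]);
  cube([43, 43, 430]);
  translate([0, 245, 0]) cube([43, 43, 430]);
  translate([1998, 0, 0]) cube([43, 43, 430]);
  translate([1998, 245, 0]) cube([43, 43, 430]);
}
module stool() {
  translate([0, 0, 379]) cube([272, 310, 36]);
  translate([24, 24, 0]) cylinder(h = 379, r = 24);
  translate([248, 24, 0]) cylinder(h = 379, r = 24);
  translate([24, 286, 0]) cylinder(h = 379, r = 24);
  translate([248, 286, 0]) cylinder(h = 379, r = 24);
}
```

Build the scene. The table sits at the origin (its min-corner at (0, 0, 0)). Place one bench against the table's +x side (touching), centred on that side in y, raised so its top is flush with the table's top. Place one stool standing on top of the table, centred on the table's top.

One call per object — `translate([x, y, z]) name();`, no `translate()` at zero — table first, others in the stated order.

table();
translate([1446, 114, 263]) bench();
translate([587, 103, 740]) stool();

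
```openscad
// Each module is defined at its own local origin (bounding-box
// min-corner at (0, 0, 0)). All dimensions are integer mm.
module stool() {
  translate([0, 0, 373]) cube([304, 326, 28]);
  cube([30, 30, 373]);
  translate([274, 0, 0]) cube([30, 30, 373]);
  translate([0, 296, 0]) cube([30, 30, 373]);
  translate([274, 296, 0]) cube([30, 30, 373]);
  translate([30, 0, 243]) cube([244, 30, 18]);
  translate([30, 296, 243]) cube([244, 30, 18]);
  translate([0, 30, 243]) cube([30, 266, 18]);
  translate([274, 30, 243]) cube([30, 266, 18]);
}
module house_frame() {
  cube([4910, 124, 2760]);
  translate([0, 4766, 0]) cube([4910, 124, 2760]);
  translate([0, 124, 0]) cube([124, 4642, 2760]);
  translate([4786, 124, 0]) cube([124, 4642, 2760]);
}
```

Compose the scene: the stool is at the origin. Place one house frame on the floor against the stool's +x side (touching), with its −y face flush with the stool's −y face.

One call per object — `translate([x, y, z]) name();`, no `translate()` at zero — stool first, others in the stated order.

stool();
translate([304, 0, 0]) house_frame();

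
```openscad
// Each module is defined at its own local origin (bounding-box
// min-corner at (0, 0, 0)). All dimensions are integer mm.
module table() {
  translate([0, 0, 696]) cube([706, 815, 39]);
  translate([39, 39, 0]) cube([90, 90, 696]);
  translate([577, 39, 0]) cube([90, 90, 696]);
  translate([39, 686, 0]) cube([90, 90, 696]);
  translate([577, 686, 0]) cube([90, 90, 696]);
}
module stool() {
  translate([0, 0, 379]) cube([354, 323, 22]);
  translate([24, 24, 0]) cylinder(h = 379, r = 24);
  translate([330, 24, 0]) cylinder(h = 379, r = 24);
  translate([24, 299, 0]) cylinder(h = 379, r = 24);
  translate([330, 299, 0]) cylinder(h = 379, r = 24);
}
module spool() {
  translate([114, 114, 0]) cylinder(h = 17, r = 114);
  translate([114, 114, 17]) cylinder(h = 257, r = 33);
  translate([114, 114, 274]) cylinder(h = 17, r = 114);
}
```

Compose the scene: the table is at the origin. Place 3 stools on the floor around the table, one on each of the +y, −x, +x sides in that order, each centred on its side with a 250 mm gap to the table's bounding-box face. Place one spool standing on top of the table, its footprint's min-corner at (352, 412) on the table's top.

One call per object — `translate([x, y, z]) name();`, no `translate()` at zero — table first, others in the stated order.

table();
translate([176, 1065, 0]) stool();
translate([-604, 246, 0]) stool();
translate([956, 246, 0]) stool();
translate([352, 412, 735]) spool();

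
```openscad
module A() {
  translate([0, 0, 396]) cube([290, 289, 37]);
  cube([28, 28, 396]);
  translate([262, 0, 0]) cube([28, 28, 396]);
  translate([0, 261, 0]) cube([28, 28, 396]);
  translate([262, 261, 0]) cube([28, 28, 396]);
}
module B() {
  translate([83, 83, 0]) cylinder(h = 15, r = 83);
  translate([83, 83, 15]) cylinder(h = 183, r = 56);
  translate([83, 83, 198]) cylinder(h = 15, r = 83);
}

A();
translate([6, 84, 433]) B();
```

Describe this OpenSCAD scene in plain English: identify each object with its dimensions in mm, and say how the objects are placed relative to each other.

A is a four-legged stool. The seat is 290×289 mm, 37 mm thick, top at z = 433 mm. It stands on four square legs, each 28×28 mm in cross-section, from z = 0 to the seat underside, each flush with a corner of the seat.

B is a spool: two coaxial disc flanges of radius 83 mm and thickness 15 mm, joined by a core cylinder of radius 56 mm and height 183 mm. The lower flange rests on z = 0 and the three cylinders share a vertical axis.

The spool is on top of the stool.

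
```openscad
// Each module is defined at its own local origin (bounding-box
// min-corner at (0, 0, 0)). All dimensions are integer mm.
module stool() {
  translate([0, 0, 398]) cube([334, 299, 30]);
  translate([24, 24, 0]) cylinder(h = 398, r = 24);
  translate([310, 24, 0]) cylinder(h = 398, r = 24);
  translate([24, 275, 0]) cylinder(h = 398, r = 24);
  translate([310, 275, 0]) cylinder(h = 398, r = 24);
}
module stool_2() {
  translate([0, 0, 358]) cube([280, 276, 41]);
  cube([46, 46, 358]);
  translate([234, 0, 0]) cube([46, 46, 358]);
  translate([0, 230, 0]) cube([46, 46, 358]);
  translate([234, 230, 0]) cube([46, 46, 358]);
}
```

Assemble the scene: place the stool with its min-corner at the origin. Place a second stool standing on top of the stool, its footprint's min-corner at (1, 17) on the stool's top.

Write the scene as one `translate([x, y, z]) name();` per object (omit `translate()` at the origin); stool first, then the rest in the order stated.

stool();
translate([1, 17, 428]) stool_2();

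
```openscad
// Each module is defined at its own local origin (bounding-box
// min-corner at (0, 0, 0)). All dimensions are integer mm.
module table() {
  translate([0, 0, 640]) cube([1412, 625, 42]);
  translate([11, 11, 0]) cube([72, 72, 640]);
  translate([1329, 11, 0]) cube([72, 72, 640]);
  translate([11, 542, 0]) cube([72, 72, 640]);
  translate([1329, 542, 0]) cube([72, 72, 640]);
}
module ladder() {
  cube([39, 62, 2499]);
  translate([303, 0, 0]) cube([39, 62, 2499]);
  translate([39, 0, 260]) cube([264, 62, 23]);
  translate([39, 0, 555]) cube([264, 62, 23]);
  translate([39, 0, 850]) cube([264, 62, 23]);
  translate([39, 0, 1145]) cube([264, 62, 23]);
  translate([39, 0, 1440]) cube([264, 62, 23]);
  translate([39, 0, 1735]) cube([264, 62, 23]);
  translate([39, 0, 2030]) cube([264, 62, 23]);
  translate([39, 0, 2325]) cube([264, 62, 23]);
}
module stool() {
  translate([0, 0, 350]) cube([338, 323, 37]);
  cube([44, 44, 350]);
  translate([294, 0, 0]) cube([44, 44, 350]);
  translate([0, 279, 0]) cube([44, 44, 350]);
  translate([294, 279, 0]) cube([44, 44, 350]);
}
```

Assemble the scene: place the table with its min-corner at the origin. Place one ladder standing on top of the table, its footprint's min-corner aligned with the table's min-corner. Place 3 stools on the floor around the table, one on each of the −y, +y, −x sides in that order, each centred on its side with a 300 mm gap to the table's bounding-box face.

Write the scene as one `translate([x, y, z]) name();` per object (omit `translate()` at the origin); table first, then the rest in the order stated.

table();
translate([0, 0, 682]) ladder();
translate([537, -623, 0]) stool();
translate([537, 925, 0]) stool();
translate([-638, 151, 0]) stool();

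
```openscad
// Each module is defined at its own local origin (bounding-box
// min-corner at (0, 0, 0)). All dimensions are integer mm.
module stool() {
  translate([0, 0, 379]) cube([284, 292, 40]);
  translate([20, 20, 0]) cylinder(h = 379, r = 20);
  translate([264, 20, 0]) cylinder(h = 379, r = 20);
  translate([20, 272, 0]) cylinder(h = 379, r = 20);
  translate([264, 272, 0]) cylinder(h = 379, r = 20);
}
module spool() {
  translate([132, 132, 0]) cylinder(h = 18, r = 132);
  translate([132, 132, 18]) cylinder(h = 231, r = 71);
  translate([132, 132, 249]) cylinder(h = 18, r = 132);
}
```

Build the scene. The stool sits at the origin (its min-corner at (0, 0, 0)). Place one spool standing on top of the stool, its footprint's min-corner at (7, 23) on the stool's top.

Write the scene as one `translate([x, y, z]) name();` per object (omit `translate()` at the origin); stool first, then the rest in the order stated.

stool();
translate([7, 23, 419]) spool();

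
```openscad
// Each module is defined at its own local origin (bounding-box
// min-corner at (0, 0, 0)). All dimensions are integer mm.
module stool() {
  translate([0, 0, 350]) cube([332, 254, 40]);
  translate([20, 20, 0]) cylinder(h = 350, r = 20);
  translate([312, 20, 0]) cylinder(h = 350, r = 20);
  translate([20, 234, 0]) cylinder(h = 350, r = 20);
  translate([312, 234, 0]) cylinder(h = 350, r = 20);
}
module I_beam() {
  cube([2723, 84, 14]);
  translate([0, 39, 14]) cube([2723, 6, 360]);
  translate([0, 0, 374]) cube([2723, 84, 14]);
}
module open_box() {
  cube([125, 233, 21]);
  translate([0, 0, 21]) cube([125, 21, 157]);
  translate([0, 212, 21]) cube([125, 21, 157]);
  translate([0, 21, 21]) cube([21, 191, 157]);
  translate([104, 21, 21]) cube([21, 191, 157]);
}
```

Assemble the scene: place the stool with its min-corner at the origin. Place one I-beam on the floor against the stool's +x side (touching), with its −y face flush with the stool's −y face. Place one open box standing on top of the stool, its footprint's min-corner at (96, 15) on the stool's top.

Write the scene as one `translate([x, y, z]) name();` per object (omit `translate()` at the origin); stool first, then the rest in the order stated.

stool();
translate([332, 0, 0]) I_beam();
translate([96, 15, 390]) open_box();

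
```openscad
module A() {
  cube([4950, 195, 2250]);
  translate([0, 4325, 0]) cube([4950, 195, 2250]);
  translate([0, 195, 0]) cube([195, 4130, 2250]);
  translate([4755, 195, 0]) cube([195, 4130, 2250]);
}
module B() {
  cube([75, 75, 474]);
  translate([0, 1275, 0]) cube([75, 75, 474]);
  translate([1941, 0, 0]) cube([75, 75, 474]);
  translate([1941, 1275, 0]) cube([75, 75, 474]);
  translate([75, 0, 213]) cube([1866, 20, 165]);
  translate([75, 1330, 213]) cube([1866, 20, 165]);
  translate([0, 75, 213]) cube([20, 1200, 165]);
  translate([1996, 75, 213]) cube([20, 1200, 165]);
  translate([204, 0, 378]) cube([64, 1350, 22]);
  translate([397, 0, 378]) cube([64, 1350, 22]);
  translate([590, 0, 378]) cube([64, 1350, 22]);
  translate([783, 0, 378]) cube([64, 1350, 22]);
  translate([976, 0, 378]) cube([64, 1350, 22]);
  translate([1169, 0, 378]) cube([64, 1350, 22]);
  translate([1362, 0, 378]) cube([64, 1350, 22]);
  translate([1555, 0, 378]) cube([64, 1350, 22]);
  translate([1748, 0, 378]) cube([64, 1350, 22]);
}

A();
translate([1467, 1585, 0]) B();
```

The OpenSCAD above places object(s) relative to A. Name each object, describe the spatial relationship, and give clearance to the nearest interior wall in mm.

Clearances: x = 1272, y = 1390; minimum 1272 mm.

A is a house frame. B is a bed frame. The bed frame sits inside the house frame, centred. The clearance to the nearest interior wall is 1272 mm.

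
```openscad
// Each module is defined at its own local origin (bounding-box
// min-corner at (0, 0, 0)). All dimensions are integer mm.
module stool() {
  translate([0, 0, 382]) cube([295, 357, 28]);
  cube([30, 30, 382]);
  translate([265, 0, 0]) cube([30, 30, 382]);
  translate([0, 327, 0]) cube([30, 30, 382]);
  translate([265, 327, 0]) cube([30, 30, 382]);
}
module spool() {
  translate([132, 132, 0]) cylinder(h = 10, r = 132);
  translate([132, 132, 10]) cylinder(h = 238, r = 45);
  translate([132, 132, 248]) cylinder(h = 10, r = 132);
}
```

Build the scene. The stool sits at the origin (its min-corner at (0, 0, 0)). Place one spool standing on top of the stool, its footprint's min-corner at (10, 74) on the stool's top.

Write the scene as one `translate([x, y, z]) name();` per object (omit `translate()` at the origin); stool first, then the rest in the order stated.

stool();
translate([10, 74, 410]) spool();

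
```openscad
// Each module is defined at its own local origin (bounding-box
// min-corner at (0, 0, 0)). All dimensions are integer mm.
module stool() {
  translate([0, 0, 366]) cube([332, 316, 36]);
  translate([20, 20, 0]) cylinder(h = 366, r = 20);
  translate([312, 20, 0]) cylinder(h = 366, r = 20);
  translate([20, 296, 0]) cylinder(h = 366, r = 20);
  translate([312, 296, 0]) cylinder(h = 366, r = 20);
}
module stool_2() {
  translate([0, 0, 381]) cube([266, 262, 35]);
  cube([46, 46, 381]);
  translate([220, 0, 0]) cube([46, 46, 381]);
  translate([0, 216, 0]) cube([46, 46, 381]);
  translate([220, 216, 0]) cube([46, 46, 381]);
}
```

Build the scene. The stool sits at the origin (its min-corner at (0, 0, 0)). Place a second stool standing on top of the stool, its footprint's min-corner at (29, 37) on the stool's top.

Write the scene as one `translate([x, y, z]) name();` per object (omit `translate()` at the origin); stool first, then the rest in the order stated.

stool();
translate([29, 37, 402]) stool_2();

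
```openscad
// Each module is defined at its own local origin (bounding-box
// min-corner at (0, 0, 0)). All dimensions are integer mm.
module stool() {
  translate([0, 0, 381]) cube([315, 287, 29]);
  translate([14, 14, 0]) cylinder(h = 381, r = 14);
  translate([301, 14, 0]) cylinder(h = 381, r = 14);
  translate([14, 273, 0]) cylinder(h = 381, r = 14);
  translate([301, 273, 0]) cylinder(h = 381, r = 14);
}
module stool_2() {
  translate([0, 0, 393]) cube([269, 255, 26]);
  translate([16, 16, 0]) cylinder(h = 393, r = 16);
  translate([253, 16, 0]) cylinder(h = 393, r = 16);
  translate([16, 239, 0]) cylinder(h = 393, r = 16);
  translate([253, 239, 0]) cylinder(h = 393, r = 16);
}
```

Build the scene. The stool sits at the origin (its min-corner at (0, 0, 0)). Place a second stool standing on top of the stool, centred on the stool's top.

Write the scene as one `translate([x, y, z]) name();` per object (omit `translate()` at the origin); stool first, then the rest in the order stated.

stool();
translate([23, 16, 410]) stool_2();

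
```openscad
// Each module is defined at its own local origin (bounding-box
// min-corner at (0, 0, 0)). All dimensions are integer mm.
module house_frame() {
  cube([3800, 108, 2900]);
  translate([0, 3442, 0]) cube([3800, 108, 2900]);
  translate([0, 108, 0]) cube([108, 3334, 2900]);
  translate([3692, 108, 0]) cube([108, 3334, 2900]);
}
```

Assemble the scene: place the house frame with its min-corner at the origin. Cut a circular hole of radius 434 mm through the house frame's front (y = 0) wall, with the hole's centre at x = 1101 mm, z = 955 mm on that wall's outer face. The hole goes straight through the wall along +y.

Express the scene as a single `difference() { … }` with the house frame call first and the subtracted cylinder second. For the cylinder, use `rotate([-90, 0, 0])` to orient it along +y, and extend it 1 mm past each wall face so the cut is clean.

difference() {
  house_frame();
  translate([1101, -1, 955]) rotate([-90, 0, 0]) cylinder(h = 110, r = 434);
}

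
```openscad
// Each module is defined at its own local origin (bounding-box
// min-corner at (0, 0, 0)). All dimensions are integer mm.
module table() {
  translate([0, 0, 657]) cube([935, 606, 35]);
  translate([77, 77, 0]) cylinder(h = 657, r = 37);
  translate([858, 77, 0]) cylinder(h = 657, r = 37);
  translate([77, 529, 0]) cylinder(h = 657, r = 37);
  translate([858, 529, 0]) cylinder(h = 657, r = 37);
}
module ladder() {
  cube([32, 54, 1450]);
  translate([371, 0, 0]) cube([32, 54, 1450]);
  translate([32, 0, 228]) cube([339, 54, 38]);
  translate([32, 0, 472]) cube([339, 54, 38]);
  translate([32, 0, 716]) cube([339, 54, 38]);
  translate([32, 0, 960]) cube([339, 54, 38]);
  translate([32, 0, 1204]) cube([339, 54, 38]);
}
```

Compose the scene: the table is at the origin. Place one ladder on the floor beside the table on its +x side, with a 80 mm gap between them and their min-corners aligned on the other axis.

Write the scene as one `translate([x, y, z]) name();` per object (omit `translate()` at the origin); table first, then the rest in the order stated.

table();
translate([1015, 0, 0]) ladder();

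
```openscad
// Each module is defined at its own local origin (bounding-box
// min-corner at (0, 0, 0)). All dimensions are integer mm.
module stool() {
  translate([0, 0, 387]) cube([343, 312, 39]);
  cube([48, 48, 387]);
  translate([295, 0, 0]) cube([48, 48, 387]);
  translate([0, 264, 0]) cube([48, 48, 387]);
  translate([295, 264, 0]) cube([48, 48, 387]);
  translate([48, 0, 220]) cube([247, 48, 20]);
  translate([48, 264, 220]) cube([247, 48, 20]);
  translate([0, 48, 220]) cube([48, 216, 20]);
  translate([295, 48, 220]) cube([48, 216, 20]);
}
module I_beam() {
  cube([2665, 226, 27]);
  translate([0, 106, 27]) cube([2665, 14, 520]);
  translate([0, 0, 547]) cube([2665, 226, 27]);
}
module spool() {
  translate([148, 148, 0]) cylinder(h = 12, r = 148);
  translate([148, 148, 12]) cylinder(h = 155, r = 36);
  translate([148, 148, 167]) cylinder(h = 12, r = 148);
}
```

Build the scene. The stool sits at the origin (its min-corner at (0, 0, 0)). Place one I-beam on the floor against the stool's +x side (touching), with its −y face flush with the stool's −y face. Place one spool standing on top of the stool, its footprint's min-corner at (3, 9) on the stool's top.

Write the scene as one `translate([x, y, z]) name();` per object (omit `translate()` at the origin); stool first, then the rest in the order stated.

stool();
translate([343, 0, 0]) I_beam();
translate([3, 9, 426]) spool();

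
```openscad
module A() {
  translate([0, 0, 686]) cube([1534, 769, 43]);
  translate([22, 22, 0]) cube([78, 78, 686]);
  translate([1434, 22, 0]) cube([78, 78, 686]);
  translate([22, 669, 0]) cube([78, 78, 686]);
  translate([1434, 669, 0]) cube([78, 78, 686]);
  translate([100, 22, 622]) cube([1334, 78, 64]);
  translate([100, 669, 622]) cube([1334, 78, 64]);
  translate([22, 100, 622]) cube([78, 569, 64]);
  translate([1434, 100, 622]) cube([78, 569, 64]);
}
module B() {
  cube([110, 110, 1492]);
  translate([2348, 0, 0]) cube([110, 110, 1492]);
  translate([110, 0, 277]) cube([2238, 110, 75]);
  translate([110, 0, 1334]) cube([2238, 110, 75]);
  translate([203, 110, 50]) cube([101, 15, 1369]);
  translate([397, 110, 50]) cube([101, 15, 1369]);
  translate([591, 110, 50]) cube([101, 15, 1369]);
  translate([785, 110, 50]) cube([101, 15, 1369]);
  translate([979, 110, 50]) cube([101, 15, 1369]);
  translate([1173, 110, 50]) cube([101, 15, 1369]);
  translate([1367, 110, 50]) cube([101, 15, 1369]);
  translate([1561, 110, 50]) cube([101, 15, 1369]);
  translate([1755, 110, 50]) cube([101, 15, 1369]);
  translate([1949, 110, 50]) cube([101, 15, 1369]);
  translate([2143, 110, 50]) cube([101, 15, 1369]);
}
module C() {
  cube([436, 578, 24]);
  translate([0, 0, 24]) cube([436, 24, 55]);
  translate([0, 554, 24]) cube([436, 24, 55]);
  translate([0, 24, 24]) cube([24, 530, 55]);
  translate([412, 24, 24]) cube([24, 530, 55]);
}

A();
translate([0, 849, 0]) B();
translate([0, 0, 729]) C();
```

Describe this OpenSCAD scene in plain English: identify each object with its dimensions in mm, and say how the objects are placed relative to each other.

A is a table with a 1534×769 mm rectangular top, 43 mm thick, top surface at z = 729 mm, supported by four 78×78 mm square legs, each inset 22 mm from the nearest pair of top edges, running from the floor. Four apron rails, 78 mm thick and 64 mm tall, run between adjacent legs with their top edges flush with the underside of the top and their outer faces flush with the legs' outer faces.

B is a fence section. Two 110×110 mm posts, 1492 mm tall, stand on the floor with a clear span of 2238 mm between their inner faces. Two horizontal rails of 110×75 mm section span the gap between the posts with their undersides at z = 277 mm and z = 1334 mm, flush with the posts' −y face. 11 pickets, each 101 mm wide, 15 mm thick and 1369 mm tall, are fixed to the +y face of the rails with their bottoms at z = 50 mm, evenly spaced across the span with equal gaps (rounded down to the nearest mm) at the −x end and between each pair — any rounding remainder accumulates at the +x end.

C is an open-topped rectangular box: outside dimensions 436×578×79 mm, with a uniform wall and base thickness of 24 mm. The base is a full 436×578 slab on the floor; four walls sit on top of the base. The front and back walls (the −y and +y sides) span the full width; the two side walls fit between them.

The fence section is on the floor beside the table on its +y side. The open box is on top of the table.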